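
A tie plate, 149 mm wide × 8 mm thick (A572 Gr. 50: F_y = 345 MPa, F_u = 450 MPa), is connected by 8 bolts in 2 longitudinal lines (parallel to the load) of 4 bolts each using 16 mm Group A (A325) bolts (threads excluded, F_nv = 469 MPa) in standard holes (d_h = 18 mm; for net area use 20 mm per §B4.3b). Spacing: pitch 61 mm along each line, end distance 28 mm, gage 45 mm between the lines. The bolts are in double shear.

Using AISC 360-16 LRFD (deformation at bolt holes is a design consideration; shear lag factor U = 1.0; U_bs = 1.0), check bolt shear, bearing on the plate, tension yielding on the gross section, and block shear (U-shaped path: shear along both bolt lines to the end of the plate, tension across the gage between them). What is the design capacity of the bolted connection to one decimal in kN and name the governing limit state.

370.1 kN (gross-section yield governs)

Bolt shear: A_b = π(16)²/4 = 201.06 mm². φR_n = 0.75 × 469 × 201.06 × 8 × 2 = 1131.6 kN.
Bearing (8 mm plate, F_u = 450 MPa): end bolts L_c = 28 − 18/2 = 19, R_n = min(1.2×19×8×450, 2.4×16×8×450) = 82.08 kN/bolt; interior L_c = 61 − 18 = 43, R_n = 138.24 kN/bolt. φR_n = 0.75 × (2×82.08 + 6×138.24) = 745.2 kN.
Tension yield (gross): A_g = 149×8 = 1192 mm². φR_n = 0.90 × 345 × 1192 = 370.1 kN.
Block shear: shear path 2×[28+3×61] = 2×211 mm, A_gv = 3376, A_nv = 2×(211 − 3.5×20)×8 = 2256 mm²; tension across gage: (45 − 1×20)×8 = 200 mm². R_n = min(0.6×450×2256, 0.6×345×3376) + 1.0×450×200 = min(609.12, 698.83) + 90 = 699.12 kN. φR_n = 0.75 × 699.12 = 524.3 kN.
Governing: min(1131.6, 745.2, 370.1, 524.3) = 370.1 kN → gross-section yield.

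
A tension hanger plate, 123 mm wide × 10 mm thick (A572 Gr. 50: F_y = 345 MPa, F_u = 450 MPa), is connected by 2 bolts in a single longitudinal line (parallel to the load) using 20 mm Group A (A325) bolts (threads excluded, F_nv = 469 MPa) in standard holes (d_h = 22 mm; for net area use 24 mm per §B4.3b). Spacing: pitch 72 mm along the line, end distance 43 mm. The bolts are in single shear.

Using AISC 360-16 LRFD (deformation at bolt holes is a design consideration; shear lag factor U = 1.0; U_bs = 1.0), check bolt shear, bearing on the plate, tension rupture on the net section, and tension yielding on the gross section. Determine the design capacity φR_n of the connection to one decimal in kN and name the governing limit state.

Bolt shear: A_b = π(20)²/4 = 314.16 mm². φR_n = 0.75 × 469 × 314.16 × 2 × 1 = 221.0 kN.
Bearing (10 mm plate, F_u = 450 MPa): end bolts L_c = 43 − 22/2 = 32, R_n = min(1.2×32×10×450, 2.4×20×10×450) = 172.8 kN/bolt; interior L_c = 72 − 22 = 50, R_n = 216 kN/bolt. φR_n = 0.75 × (1×172.8 + 1×216) = 291.6 kN.
Tension rupture (net): A_n = (123 − 1×24)×10 = 990 mm² (U = 1.0, A_e = A_n). φR_n = 0.75 × 450 × 990 = 334.1 kN.
Tension yield (gross): A_g = 123×10 = 1230 mm². φR_n = 0.90 × 345 × 1230 = 381.9 kN.
Governing: min(221.0, 291.6, 334.1, 381.9) = 221.0 kN → bolt shear.

221.0 kN (bolt shear governs)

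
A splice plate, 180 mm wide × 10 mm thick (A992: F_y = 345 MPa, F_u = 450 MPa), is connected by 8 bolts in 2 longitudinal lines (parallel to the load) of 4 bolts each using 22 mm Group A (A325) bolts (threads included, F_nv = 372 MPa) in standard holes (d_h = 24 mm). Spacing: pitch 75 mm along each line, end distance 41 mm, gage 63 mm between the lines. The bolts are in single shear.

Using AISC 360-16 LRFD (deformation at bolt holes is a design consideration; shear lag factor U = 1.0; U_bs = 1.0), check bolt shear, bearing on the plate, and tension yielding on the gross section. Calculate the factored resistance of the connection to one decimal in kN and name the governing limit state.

Bolt shear: A_b = π(22)²/4 = 380.13 mm². φR_n = 0.75 × 372 × 380.13 × 8 × 1 = 848.5 kN.
Bearing (10 mm plate, F_u = 450 MPa): end bolts L_c = 41 − 24/2 = 29, R_n = min(1.2×29×10×450, 2.4×22×10×450) = 156.6 kN/bolt; interior L_c = 75 − 24 = 51, R_n = 237.6 kN/bolt. φR_n = 0.75 × (2×156.6 + 6×237.6) = 1304.1 kN.
Tension yield (gross): A_g = 180×10 = 1800 mm². φR_n = 0.90 × 345 × 1800 = 558.9 kN.
Governing: min(848.5, 1304.1, 558.9) = 558.9 kN → gross-section yield.

558.9 kN (gross-section yield governs)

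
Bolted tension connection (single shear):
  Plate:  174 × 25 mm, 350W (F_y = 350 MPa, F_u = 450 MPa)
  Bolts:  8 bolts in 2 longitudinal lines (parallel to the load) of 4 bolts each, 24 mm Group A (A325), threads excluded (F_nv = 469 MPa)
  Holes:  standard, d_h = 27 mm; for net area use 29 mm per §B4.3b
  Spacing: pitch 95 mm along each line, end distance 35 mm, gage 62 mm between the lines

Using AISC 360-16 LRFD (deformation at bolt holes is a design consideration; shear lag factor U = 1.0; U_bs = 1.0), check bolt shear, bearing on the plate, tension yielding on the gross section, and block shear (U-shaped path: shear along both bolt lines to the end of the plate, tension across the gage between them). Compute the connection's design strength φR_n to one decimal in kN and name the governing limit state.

Bolt shear: A_b = π(24)²/4 = 452.39 mm². φR_n = 0.75 × 469 × 452.39 × 8 × 1 = 1273.0 kN.
Bearing (25 mm plate, F_u = 450 MPa): end bolts L_c = 35 − 27/2 = 21.5, R_n = min(1.2×21.5×25×450, 2.4×24×25×450) = 290.25 kN/bolt; interior L_c = 95 − 27 = 68, R_n = 648 kN/bolt. φR_n = 0.75 × (2×290.25 + 6×648) = 3351.4 kN.
Tension yield (gross): A_g = 174×25 = 4350 mm². φR_n = 0.90 × 350 × 4350 = 1370.3 kN.
Block shear: shear path 2×[35+3×95] = 2×320 mm, A_gv = 16000, A_nv = 2×(320 − 3.5×29)×25 = 10925 mm²; tension across gage: (62 − 1×29)×25 = 825 mm². R_n = min(0.6×450×10925, 0.6×350×16000) + 1.0×450×825 = min(2949.8, 3360) + 371.25 = 3321.1 kN. φR_n = 0.75 × 3321.1 = 2490.8 kN.
Governing: min(1273.0, 3351.4, 1370.3, 2490.8) = 1273.0 kN → bolt shear.

1273.0 kN (bolt shear governs)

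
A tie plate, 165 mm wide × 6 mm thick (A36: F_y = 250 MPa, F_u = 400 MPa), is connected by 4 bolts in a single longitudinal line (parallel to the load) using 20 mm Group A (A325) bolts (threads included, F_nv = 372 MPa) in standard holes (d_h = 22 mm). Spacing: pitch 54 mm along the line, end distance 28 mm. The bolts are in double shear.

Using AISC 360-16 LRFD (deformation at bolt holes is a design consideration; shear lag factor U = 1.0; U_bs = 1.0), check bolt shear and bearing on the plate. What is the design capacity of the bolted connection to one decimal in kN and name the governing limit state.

Bolt shear: A_b = π(20)²/4 = 314.16 mm². φR_n = 0.75 × 372 × 314.16 × 4 × 2 = 701.2 kN.
Bearing (6 mm plate, F_u = 400 MPa): end bolts L_c = 28 − 22/2 = 17, R_n = min(1.2×17×6×400, 2.4×20×6×400) = 48.96 kN/bolt; interior L_c = 54 − 22 = 32, R_n = 92.16 kN/bolt. φR_n = 0.75 × (1×48.96 + 3×92.16) = 244.1 kN.
Governing: min(701.2, 244.1) = 244.1 kN → bearing.

244.1 kN (bearing governs)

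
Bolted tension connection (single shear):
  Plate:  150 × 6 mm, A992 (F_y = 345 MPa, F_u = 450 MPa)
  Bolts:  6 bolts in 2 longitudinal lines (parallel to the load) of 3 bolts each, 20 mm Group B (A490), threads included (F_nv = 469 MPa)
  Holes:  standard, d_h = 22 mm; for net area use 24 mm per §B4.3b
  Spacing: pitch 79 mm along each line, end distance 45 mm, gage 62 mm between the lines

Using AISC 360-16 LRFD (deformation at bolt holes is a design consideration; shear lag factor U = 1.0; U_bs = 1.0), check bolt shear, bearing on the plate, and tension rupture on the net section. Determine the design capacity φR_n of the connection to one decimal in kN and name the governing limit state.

Bolt shear: A_b = π(20)²/4 = 314.16 mm². φR_n = 0.75 × 469 × 314.16 × 6 × 1 = 663.0 kN.
Bearing (6 mm plate, F_u = 450 MPa): end bolts L_c = 45 − 22/2 = 34, R_n = min(1.2×34×6×450, 2.4×20×6×450) = 110.16 kN/bolt; interior L_c = 79 − 22 = 57, R_n = 129.6 kN/bolt. φR_n = 0.75 × (2×110.16 + 4×129.6) = 554.0 kN.
Tension rupture (net): A_n = (150 − 2×24)×6 = 612 mm² (U = 1.0, A_e = A_n). φR_n = 0.75 × 450 × 612 = 206.6 kN.
Governing: min(663.0, 554.0, 206.6) = 206.6 kN → net-section rupture.

206.6 kN (net-section rupture governs)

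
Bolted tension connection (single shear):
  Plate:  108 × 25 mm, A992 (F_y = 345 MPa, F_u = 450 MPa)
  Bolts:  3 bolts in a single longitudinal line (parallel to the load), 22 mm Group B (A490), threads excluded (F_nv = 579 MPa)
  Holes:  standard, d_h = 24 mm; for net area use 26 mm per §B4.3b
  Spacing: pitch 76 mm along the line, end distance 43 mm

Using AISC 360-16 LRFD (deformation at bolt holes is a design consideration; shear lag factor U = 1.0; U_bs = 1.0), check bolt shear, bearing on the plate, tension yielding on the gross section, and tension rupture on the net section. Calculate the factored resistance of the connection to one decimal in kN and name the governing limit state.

495.2 kN (bolt shear governs)

Bolt shear: A_b = π(22)²/4 = 380.13 mm². φR_n = 0.75 × 579 × 380.13 × 3 × 1 = 495.2 kN.
Bearing (25 mm plate, F_u = 450 MPa): end bolts L_c = 43 − 24/2 = 31, R_n = min(1.2×31×25×450, 2.4×22×25×450) = 418.5 kN/bolt; interior L_c = 76 − 24 = 52, R_n = 594 kN/bolt. φR_n = 0.75 × (1×418.5 + 2×594) = 1204.9 kN.
Tension yield (gross): A_g = 108×25 = 2700 mm². φR_n = 0.90 × 345 × 2700 = 838.4 kN.
Tension rupture (net): A_n = (108 − 1×26)×25 = 2050 mm² (U = 1.0, A_e = A_n). φR_n = 0.75 × 450 × 2050 = 691.9 kN.
Governing: min(495.2, 1204.9, 838.4, 691.9) = 495.2 kN → bolt shear.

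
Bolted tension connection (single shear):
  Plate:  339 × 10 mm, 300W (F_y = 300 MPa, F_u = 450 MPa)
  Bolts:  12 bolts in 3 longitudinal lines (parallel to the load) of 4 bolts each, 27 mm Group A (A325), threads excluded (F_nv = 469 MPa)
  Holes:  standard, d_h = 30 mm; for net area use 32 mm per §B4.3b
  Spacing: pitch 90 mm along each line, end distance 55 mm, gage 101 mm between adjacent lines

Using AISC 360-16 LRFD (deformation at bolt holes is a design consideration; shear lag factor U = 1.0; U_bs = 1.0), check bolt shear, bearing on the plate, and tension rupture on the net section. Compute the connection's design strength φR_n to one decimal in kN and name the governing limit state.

820.1 kN (net-section rupture governs)

Bolt shear: A_b = π(27)²/4 = 572.56 mm². φR_n = 0.75 × 469 × 572.56 × 12 × 1 = 2416.8 kN.
Bearing (10 mm plate, F_u = 450 MPa): end bolts L_c = 55 − 30/2 = 40, R_n = min(1.2×40×10×450, 2.4×27×10×450) = 216 kN/bolt; interior L_c = 90 − 30 = 60, R_n = 291.6 kN/bolt. φR_n = 0.75 × (3×216 + 9×291.6) = 2454.3 kN.
Tension rupture (net): A_n = (339 − 3×32)×10 = 2430 mm² (U = 1.0, A_e = A_n). φR_n = 0.75 × 450 × 2430 = 820.1 kN.
Governing: min(2416.8, 2454.3, 820.1) = 820.1 kN → net-section rupture.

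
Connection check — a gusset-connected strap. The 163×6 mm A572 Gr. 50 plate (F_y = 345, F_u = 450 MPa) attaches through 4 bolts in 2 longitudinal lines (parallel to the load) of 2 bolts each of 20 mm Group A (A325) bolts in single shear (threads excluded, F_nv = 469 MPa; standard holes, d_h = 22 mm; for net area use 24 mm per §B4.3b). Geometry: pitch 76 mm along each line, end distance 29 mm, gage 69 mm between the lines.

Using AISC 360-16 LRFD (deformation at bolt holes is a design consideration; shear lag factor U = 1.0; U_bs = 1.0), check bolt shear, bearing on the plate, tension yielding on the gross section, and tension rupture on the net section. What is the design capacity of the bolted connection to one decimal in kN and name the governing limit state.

Bolt shear: A_b = π(20)²/4 = 314.16 mm². φR_n = 0.75 × 469 × 314.16 × 4 × 1 = 442.0 kN.
Bearing (6 mm plate, F_u = 450 MPa): end bolts L_c = 29 − 22/2 = 18, R_n = min(1.2×18×6×450, 2.4×20×6×450) = 58.32 kN/bolt; interior L_c = 76 − 22 = 54, R_n = 129.6 kN/bolt. φR_n = 0.75 × (2×58.32 + 2×129.6) = 281.9 kN.
Tension yield (gross): A_g = 163×6 = 978 mm². φR_n = 0.90 × 345 × 978 = 303.7 kN.
Tension rupture (net): A_n = (163 − 2×24)×6 = 690 mm² (U = 1.0, A_e = A_n). φR_n = 0.75 × 450 × 690 = 232.9 kN.
Governing: min(442.0, 281.9, 303.7, 232.9) = 232.9 kN → net-section rupture.

232.9 kN (net-section rupture governs)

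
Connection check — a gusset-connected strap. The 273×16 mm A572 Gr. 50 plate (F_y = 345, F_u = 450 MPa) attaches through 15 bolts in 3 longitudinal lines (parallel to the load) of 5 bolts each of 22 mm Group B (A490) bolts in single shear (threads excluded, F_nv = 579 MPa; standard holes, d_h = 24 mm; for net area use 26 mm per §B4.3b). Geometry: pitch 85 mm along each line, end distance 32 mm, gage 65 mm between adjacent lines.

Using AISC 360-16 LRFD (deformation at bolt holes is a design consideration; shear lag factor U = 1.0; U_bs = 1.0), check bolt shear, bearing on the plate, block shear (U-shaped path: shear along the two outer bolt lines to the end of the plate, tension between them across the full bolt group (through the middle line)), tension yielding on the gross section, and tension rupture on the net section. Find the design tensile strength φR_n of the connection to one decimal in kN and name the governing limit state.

1053.0 kN (net-section rupture governs)

Bolt shear: A_b = π(22)²/4 = 380.13 mm². φR_n = 0.75 × 579 × 380.13 × 15 × 1 = 2476.1 kN.
Bearing (16 mm plate, F_u = 450 MPa): end bolts L_c = 32 − 24/2 = 20, R_n = min(1.2×20×16×450, 2.4×22×16×450) = 172.8 kN/bolt; interior L_c = 85 − 24 = 61, R_n = 380.16 kN/bolt. φR_n = 0.75 × (3×172.8 + 12×380.16) = 3810.2 kN.
Block shear: shear path 2×[32+4×85] = 2×372 mm, A_gv = 11904, A_nv = 2×(372 − 4.5×26)×16 = 8160 mm²; tension across gage: (130 − 2×26)×16 = 1248 mm². R_n = min(0.6×450×8160, 0.6×345×11904) + 1.0×450×1248 = min(2203.2, 2464.1) + 561.6 = 2764.8 kN. φR_n = 0.75 × 2764.8 = 2073.6 kN.
Tension yield (gross): A_g = 273×16 = 4368 mm². φR_n = 0.90 × 345 × 4368 = 1356.3 kN.
Tension rupture (net): A_n = (273 − 3×26)×16 = 3120 mm² (U = 1.0, A_e = A_n). φR_n = 0.75 × 450 × 3120 = 1053.0 kN.
Governing: min(2476.1, 3810.2, 2073.6, 1356.3, 1053.0) = 1053.0 kN → net-section rupture.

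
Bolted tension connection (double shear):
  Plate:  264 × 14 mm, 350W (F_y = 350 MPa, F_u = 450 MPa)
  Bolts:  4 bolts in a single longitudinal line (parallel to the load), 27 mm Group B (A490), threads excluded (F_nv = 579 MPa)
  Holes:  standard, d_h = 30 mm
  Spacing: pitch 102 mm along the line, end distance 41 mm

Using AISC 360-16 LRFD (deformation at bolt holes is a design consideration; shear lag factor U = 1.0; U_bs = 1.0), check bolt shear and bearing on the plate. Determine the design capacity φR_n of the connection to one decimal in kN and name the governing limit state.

1066.0 kN (bearing governs)

Bolt shear: A_b = π(27)²/4 = 572.56 mm². φR_n = 0.75 × 579 × 572.56 × 4 × 2 = 1989.1 kN.
Bearing (14 mm plate, F_u = 450 MPa): end bolts L_c = 41 − 30/2 = 26, R_n = min(1.2×26×14×450, 2.4×27×14×450) = 196.56 kN/bolt; interior L_c = 102 − 30 = 72, R_n = 408.24 kN/bolt. φR_n = 0.75 × (1×196.56 + 3×408.24) = 1066.0 kN.
Governing: min(1989.1, 1066.0) = 1066.0 kN → bearing.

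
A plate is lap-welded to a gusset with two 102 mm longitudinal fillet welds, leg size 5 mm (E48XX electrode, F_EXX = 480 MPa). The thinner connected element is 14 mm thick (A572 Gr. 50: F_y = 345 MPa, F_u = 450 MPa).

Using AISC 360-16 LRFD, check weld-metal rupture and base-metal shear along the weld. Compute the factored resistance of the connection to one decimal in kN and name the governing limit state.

155.8 kN (weld metal governs)

Weld metal: throat = 0.707×5 = 3.535 mm, L = 2×102 = 204 mm. φR_n = 0.75 × 0.6 × 480 × 3.535 × 204 = 155.8 kN.
Base metal shear (14 mm plate): yield φR_n = 1.0×0.6×345×14×204 = 591.2 kN; rupture φR_n = 0.75×0.6×450×14×204 = 578.3 kN; take 578.3 kN (rupture).
Governing: min(155.8, 578.3) = 155.8 kN → weld metal.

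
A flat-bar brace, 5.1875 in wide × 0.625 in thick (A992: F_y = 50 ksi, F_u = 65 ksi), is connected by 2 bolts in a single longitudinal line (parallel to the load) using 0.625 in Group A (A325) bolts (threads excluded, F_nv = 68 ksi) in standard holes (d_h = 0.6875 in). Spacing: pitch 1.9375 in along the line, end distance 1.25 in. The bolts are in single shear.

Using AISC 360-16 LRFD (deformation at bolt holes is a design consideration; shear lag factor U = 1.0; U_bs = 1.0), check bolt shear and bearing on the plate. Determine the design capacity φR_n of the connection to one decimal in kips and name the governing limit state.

Bolt shear: A_b = π(0.625)²/4 = 0.3068 in². φR_n = 0.75 × 68 × 0.3068 × 2 × 1 = 31.3 kips.
Bearing (0.625 in plate, F_u = 65 ksi): end bolts L_c = 1.25 − 0.6875/2 = 0.90625, R_n = min(1.2×0.90625×0.625×65, 2.4×0.625×0.625×65) = 44.18 kips/bolt; interior L_c = 1.9375 − 0.6875 = 1.25, R_n = 60.938 kips/bolt. φR_n = 0.75 × (1×44.18 + 1×60.938) = 78.8 kips.
Governing: min(31.3, 78.8) = 31.3 kips → bolt shear.

31.3 kips (bolt shear governs)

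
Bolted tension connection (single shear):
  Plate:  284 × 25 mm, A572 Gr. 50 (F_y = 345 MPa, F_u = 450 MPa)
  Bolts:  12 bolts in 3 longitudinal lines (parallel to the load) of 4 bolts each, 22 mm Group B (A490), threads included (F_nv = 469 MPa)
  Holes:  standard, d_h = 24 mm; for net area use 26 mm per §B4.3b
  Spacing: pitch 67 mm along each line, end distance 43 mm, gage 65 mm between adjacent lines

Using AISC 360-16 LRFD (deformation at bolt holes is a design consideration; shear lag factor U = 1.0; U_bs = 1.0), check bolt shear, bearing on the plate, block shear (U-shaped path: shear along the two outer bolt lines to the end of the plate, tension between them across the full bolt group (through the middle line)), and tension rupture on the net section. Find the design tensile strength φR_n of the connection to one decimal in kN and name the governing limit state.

1604.5 kN (bolt shear governs)

Bolt shear: A_b = π(22)²/4 = 380.13 mm². φR_n = 0.75 × 469 × 380.13 × 12 × 1 = 1604.5 kN.
Bearing (25 mm plate, F_u = 450 MPa): end bolts L_c = 43 − 24/2 = 31, R_n = min(1.2×31×25×450, 2.4×22×25×450) = 418.5 kN/bolt; interior L_c = 67 − 24 = 43, R_n = 580.5 kN/bolt. φR_n = 0.75 × (3×418.5 + 9×580.5) = 4860.0 kN.
Block shear: shear path 2×[43+3×67] = 2×244 mm, A_gv = 12200, A_nv = 2×(244 − 3.5×26)×25 = 7650 mm²; tension across gage: (130 − 2×26)×25 = 1950 mm². R_n = min(0.6×450×7650, 0.6×345×12200) + 1.0×450×1950 = min(2065.5, 2525.4) + 877.5 = 2943 kN. φR_n = 0.75 × 2943 = 2207.3 kN.
Tension rupture (net): A_n = (284 − 3×26)×25 = 5150 mm² (U = 1.0, A_e = A_n). φR_n = 0.75 × 450 × 5150 = 1738.1 kN.
Governing: min(1604.5, 4860.0, 2207.3, 1738.1) = 1604.5 kN → bolt shear.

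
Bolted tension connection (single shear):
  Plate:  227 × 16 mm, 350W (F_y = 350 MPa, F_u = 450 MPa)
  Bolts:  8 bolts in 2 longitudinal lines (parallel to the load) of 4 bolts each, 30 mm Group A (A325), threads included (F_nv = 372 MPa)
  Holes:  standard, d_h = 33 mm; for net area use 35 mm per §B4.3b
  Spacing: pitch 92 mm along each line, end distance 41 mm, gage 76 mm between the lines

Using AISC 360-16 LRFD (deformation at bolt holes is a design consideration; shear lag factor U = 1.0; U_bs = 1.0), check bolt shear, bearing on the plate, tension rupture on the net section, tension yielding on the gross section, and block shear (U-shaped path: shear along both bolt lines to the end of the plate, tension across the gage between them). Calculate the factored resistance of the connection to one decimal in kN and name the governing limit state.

Bolt shear: A_b = π(30)²/4 = 706.86 mm². φR_n = 0.75 × 372 × 706.86 × 8 × 1 = 1577.7 kN.
Bearing (16 mm plate, F_u = 450 MPa): end bolts L_c = 41 − 33/2 = 24.5, R_n = min(1.2×24.5×16×450, 2.4×30×16×450) = 211.68 kN/bolt; interior L_c = 92 − 33 = 59, R_n = 509.76 kN/bolt. φR_n = 0.75 × (2×211.68 + 6×509.76) = 2611.4 kN.
Tension rupture (net): A_n = (227 − 2×35)×16 = 2512 mm² (U = 1.0, A_e = A_n). φR_n = 0.75 × 450 × 2512 = 847.8 kN.
Tension yield (gross): A_g = 227×16 = 3632 mm². φR_n = 0.90 × 350 × 3632 = 1144.1 kN.
Block shear: shear path 2×[41+3×92] = 2×317 mm, A_gv = 10144, A_nv = 2×(317 − 3.5×35)×16 = 6224 mm²; tension across gage: (76 − 1×35)×16 = 656 mm². R_n = min(0.6×450×6224, 0.6×350×10144) + 1.0×450×656 = min(1680.5, 2130.2) + 295.2 = 1975.7 kN. φR_n = 0.75 × 1975.7 = 1481.8 kN.
Governing: min(1577.7, 2611.4, 847.8, 1144.1, 1481.8) = 847.8 kN → net-section rupture.

847.8 kN (net-section rupture governs)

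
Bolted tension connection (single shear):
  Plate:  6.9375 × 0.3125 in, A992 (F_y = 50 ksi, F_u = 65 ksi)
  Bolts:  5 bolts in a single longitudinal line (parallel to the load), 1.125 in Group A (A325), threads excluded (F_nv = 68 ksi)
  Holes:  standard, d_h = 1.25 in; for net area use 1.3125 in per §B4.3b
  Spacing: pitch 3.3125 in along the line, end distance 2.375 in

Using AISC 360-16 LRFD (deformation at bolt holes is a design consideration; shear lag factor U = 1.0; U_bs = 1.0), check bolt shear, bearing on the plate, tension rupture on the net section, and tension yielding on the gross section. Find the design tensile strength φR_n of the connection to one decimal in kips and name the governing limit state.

Bolt shear: A_b = π(1.125)²/4 = 0.99402 in². φR_n = 0.75 × 68 × 0.99402 × 5 × 1 = 253.5 kips.
Bearing (0.3125 in plate, F_u = 65 ksi): end bolts L_c = 2.375 − 1.25/2 = 1.75, R_n = min(1.2×1.75×0.3125×65, 2.4×1.125×0.3125×65) = 42.656 kips/bolt; interior L_c = 3.3125 − 1.25 = 2.0625, R_n = 50.273 kips/bolt. φR_n = 0.75 × (1×42.656 + 4×50.273) = 182.8 kips.
Tension rupture (net): A_n = (6.9375 − 1×1.3125)×0.3125 = 1.7578 in² (U = 1.0, A_e = A_n). φR_n = 0.75 × 65 × 1.7578 = 85.7 kips.
Tension yield (gross): A_g = 6.9375×0.3125 = 2.168 in². φR_n = 0.90 × 50 × 2.168 = 97.6 kips.
Governing: min(253.5, 182.8, 85.7, 97.6) = 85.7 kips → net-section rupture.

85.7 kips (net-section rupture governs)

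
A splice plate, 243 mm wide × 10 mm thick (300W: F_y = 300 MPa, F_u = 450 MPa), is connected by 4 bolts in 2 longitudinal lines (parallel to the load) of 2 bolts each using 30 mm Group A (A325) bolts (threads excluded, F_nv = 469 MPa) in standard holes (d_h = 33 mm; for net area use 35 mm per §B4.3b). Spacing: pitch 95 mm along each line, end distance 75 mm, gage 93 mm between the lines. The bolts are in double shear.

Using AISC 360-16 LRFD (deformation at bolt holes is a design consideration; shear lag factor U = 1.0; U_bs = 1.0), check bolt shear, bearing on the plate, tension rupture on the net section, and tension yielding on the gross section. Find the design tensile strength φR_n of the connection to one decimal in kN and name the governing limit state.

583.9 kN (net-section rupture governs)

Bolt shear: A_b = π(30)²/4 = 706.86 mm². φR_n = 0.75 × 469 × 706.86 × 4 × 2 = 1989.1 kN.
Bearing (10 mm plate, F_u = 450 MPa): end bolts L_c = 75 − 33/2 = 58.5, R_n = min(1.2×58.5×10×450, 2.4×30×10×450) = 315.9 kN/bolt; interior L_c = 95 − 33 = 62, R_n = 324 kN/bolt. φR_n = 0.75 × (2×315.9 + 2×324) = 959.9 kN.
Tension rupture (net): A_n = (243 − 2×35)×10 = 1730 mm² (U = 1.0, A_e = A_n). φR_n = 0.75 × 450 × 1730 = 583.9 kN.
Tension yield (gross): A_g = 243×10 = 2430 mm². φR_n = 0.90 × 300 × 2430 = 656.1 kN.
Governing: min(1989.1, 959.9, 583.9, 656.1) = 583.9 kN → net-section rupture.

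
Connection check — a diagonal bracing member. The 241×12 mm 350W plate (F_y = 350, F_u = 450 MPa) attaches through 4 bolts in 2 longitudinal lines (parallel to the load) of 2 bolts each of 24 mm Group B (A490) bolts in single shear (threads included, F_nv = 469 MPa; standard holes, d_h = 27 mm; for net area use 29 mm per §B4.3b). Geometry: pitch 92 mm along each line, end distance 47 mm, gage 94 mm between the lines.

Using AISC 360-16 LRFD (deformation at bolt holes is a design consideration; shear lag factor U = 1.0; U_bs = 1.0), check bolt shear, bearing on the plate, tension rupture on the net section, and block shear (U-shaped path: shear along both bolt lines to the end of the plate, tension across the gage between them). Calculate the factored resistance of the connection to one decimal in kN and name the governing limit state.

Bolt shear: A_b = π(24)²/4 = 452.39 mm². φR_n = 0.75 × 469 × 452.39 × 4 × 1 = 636.5 kN.
Bearing (12 mm plate, F_u = 450 MPa): end bolts L_c = 47 − 27/2 = 33.5, R_n = min(1.2×33.5×12×450, 2.4×24×12×450) = 217.08 kN/bolt; interior L_c = 92 − 27 = 65, R_n = 311.04 kN/bolt. φR_n = 0.75 × (2×217.08 + 2×311.04) = 792.2 kN.
Tension rupture (net): A_n = (241 − 2×29)×12 = 2196 mm² (U = 1.0, A_e = A_n). φR_n = 0.75 × 450 × 2196 = 741.2 kN.
Block shear: shear path 2×[47+1×92] = 2×139 mm, A_gv = 3336, A_nv = 2×(139 − 1.5×29)×12 = 2292 mm²; tension across gage: (94 − 1×29)×12 = 780 mm². R_n = min(0.6×450×2292, 0.6×350×3336) + 1.0×450×780 = min(618.84, 700.56) + 351 = 969.84 kN. φR_n = 0.75 × 969.84 = 727.4 kN.
Governing: min(636.5, 792.2, 741.2, 727.4) = 636.5 kN → bolt shear.

636.5 kN (bolt shear governs)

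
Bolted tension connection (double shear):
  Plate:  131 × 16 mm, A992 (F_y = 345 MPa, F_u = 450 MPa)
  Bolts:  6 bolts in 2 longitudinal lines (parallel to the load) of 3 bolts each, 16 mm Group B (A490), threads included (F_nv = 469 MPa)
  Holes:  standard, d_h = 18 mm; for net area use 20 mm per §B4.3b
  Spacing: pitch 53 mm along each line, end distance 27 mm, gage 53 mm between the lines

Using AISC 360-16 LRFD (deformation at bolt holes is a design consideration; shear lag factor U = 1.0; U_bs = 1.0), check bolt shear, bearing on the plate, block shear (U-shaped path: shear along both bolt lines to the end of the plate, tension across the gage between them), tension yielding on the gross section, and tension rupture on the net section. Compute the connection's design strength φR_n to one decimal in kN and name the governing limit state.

491.4 kN (net-section rupture governs)

Bolt shear: A_b = π(16)²/4 = 201.06 mm². φR_n = 0.75 × 469 × 201.06 × 6 × 2 = 848.7 kN.
Bearing (16 mm plate, F_u = 450 MPa): end bolts L_c = 27 − 18/2 = 18, R_n = min(1.2×18×16×450, 2.4×16×16×450) = 155.52 kN/bolt; interior L_c = 53 − 18 = 35, R_n = 276.48 kN/bolt. φR_n = 0.75 × (2×155.52 + 4×276.48) = 1062.7 kN.
Block shear: shear path 2×[27+2×53] = 2×133 mm, A_gv = 4256, A_nv = 2×(133 − 2.5×20)×16 = 2656 mm²; tension across gage: (53 − 1×20)×16 = 528 mm². R_n = min(0.6×450×2656, 0.6×345×4256) + 1.0×450×528 = min(717.12, 880.99) + 237.6 = 954.72 kN. φR_n = 0.75 × 954.72 = 716.0 kN.
Tension yield (gross): A_g = 131×16 = 2096 mm². φR_n = 0.90 × 345 × 2096 = 650.8 kN.
Tension rupture (net): A_n = (131 − 2×20)×16 = 1456 mm² (U = 1.0, A_e = A_n). φR_n = 0.75 × 450 × 1456 = 491.4 kN.
Governing: min(848.7, 1062.7, 716.0, 650.8, 491.4) = 491.4 kN → net-section rupture.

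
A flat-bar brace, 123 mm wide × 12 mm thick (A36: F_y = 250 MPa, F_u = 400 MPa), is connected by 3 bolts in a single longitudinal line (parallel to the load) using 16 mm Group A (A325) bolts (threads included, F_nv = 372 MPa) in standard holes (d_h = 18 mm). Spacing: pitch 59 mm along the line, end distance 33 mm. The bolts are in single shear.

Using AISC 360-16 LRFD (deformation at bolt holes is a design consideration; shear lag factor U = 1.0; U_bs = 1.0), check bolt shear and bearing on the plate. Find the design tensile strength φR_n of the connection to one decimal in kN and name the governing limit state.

168.3 kN (bolt shear governs)

Bolt shear: A_b = π(16)²/4 = 201.06 mm². φR_n = 0.75 × 372 × 201.06 × 3 × 1 = 168.3 kN.
Bearing (12 mm plate, F_u = 400 MPa): end bolts L_c = 33 − 18/2 = 24, R_n = min(1.2×24×12×400, 2.4×16×12×400) = 138.24 kN/bolt; interior L_c = 59 − 18 = 41, R_n = 184.32 kN/bolt. φR_n = 0.75 × (1×138.24 + 2×184.32) = 380.2 kN.
Governing: min(168.3, 380.2) = 168.3 kN → bolt shear.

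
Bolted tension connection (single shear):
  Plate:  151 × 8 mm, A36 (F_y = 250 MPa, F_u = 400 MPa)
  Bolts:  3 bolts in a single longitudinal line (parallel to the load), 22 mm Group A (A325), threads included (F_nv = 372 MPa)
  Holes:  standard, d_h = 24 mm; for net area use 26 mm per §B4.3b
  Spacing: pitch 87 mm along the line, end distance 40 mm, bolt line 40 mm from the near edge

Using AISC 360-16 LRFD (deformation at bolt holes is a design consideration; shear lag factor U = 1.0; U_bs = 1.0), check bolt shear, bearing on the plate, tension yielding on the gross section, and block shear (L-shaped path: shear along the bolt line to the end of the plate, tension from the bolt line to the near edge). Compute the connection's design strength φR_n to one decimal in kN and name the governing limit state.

Bolt shear: A_b = π(22)²/4 = 380.13 mm². φR_n = 0.75 × 372 × 380.13 × 3 × 1 = 318.2 kN.
Bearing (8 mm plate, F_u = 400 MPa): end bolts L_c = 40 − 24/2 = 28, R_n = min(1.2×28×8×400, 2.4×22×8×400) = 107.52 kN/bolt; interior L_c = 87 − 24 = 63, R_n = 168.96 kN/bolt. φR_n = 0.75 × (1×107.52 + 2×168.96) = 334.1 kN.
Tension yield (gross): A_g = 151×8 = 1208 mm². φR_n = 0.90 × 250 × 1208 = 271.8 kN.
Block shear: shear path 1×[40+2×87] = 1×214 mm, A_gv = 1712, A_nv = 1×(214 − 2.5×26)×8 = 1192 mm²; tension to near edge: (40 − 0.5×26)×8 = 216 mm². R_n = min(0.6×400×1192, 0.6×250×1712) + 1.0×400×216 = min(286.08, 256.8) + 86.4 = 343.2 kN. φR_n = 0.75 × 343.2 = 257.4 kN.
Governing: min(318.2, 334.1, 271.8, 257.4) = 257.4 kN → block shear.

257.4 kN (block shear governs)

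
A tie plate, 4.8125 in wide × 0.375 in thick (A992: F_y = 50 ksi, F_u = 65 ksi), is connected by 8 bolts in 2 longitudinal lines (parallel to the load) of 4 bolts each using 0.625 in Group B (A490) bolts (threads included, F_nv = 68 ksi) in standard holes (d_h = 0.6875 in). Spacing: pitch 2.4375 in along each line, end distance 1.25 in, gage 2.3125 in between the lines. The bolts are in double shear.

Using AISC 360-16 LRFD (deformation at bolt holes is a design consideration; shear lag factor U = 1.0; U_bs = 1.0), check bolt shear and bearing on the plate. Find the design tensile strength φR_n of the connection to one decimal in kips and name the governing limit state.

Bolt shear: A_b = π(0.625)²/4 = 0.3068 in². φR_n = 0.75 × 68 × 0.3068 × 8 × 2 = 250.3 kips.
Bearing (0.375 in plate, F_u = 65 ksi): end bolts L_c = 1.25 − 0.6875/2 = 0.90625, R_n = min(1.2×0.90625×0.375×65, 2.4×0.625×0.375×65) = 26.508 kips/bolt; interior L_c = 2.4375 − 0.6875 = 1.75, R_n = 36.563 kips/bolt. φR_n = 0.75 × (2×26.508 + 6×36.563) = 204.3 kips.
Governing: min(250.3, 204.3) = 204.3 kips → bearing.

204.3 kips (bearing governs)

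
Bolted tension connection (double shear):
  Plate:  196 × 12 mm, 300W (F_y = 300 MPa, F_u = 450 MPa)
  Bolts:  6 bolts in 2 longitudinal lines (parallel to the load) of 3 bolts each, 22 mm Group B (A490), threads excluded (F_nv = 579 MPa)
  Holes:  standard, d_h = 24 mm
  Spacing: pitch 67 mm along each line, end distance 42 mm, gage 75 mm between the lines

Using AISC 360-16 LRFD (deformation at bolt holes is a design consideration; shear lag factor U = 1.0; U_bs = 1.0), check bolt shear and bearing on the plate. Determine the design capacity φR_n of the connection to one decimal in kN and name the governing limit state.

1127.5 kN (bearing governs)

Bolt shear: A_b = π(22)²/4 = 380.13 mm². φR_n = 0.75 × 579 × 380.13 × 6 × 2 = 1980.9 kN.
Bearing (12 mm plate, F_u = 450 MPa): end bolts L_c = 42 − 24/2 = 30, R_n = min(1.2×30×12×450, 2.4×22×12×450) = 194.4 kN/bolt; interior L_c = 67 − 24 = 43, R_n = 278.64 kN/bolt. φR_n = 0.75 × (2×194.4 + 4×278.64) = 1127.5 kN.
Governing: min(1980.9, 1127.5) = 1127.5 kN → bearing.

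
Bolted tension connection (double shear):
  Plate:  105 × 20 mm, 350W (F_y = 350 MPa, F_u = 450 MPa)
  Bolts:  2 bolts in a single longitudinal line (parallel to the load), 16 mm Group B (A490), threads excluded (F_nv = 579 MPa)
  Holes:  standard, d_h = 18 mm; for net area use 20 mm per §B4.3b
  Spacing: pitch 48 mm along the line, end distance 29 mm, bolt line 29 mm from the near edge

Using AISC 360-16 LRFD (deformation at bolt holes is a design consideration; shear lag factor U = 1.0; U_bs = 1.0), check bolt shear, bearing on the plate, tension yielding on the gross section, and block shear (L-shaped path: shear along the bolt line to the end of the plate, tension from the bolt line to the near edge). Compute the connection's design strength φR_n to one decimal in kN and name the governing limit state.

318.6 kN (block shear governs)

Bolt shear: A_b = π(16)²/4 = 201.06 mm². φR_n = 0.75 × 579 × 201.06 × 2 × 2 = 349.2 kN.
Bearing (20 mm plate, F_u = 450 MPa): end bolts L_c = 29 − 18/2 = 20, R_n = min(1.2×20×20×450, 2.4×16×20×450) = 216 kN/bolt; interior L_c = 48 − 18 = 30, R_n = 324 kN/bolt. φR_n = 0.75 × (1×216 + 1×324) = 405.0 kN.
Tension yield (gross): A_g = 105×20 = 2100 mm². φR_n = 0.90 × 350 × 2100 = 661.5 kN.
Block shear: shear path 1×[29+1×48] = 1×77 mm, A_gv = 1540, A_nv = 1×(77 − 1.5×20)×20 = 940 mm²; tension to near edge: (29 − 0.5×20)×20 = 380 mm². R_n = min(0.6×450×940, 0.6×350×1540) + 1.0×450×380 = min(253.8, 323.4) + 171 = 424.8 kN. φR_n = 0.75 × 424.8 = 318.6 kN.
Governing: min(349.2, 405.0, 661.5, 318.6) = 318.6 kN → block shear.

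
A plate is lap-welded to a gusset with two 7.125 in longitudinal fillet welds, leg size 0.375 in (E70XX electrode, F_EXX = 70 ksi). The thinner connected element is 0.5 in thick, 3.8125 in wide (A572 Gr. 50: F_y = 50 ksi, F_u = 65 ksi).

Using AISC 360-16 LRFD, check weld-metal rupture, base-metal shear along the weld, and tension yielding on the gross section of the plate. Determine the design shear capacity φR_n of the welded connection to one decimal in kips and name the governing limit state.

85.8 kips (gross-section yield governs)

Weld metal: throat = 0.707×0.375 = 0.26513 in, L = 2×7.125 = 14.25 in. φR_n = 0.75 × 0.6 × 70 × 0.26513 × 14.25 = 119.0 kips.
Base metal shear (0.5 in plate): yield φR_n = 1.0×0.6×50×0.5×14.25 = 213.8 kips; rupture φR_n = 0.75×0.6×65×0.5×14.25 = 208.4 kips; take 208.4 kips (rupture).
Tension yield (gross): A_g = 3.8125×0.5 = 1.9063 in². φR_n = 0.90 × 50 × 1.9063 = 85.8 kips.
Governing: min(119.0, 208.4, 85.8) = 85.8 kips → gross-section yield.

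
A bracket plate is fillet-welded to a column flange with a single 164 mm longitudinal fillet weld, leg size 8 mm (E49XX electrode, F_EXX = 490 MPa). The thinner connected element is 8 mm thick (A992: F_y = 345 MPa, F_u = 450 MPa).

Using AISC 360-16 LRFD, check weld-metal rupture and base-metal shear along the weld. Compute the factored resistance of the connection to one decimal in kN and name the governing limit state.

204.5 kN (weld metal governs)

Weld metal: throat = 0.707×8 = 5.656 mm, L = 164 mm. φR_n = 0.75 × 0.6 × 490 × 5.656 × 164 = 204.5 kN.
Base metal shear (8 mm plate): yield φR_n = 1.0×0.6×345×8×164 = 271.6 kN; rupture φR_n = 0.75×0.6×450×8×164 = 265.7 kN; take 265.7 kN (rupture).
Governing: min(204.5, 265.7) = 204.5 kN → weld metal.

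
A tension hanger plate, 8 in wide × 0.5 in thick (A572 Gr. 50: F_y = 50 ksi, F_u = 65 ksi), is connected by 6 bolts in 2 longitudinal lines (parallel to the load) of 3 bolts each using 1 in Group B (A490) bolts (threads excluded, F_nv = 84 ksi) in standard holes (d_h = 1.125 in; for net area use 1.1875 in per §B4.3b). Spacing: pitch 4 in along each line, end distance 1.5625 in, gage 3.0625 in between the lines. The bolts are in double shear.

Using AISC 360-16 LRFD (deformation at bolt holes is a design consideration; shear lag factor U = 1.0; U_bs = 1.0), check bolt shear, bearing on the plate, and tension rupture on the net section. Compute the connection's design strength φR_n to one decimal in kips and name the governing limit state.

137.1 kips (net-section rupture governs)

Bolt shear: A_b = π(1)²/4 = 0.7854 in². φR_n = 0.75 × 84 × 0.7854 × 6 × 2 = 593.8 kips.
Bearing (0.5 in plate, F_u = 65 ksi): end bolts L_c = 1.5625 − 1.125/2 = 1, R_n = min(1.2×1×0.5×65, 2.4×1×0.5×65) = 39 kips/bolt; interior L_c = 4 − 1.125 = 2.875, R_n = 78 kips/bolt. φR_n = 0.75 × (2×39 + 4×78) = 292.5 kips.
Tension rupture (net): A_n = (8 − 2×1.1875)×0.5 = 2.8125 in² (U = 1.0, A_e = A_n). φR_n = 0.75 × 65 × 2.8125 = 137.1 kips.
Governing: min(593.8, 292.5, 137.1) = 137.1 kips → net-section rupture.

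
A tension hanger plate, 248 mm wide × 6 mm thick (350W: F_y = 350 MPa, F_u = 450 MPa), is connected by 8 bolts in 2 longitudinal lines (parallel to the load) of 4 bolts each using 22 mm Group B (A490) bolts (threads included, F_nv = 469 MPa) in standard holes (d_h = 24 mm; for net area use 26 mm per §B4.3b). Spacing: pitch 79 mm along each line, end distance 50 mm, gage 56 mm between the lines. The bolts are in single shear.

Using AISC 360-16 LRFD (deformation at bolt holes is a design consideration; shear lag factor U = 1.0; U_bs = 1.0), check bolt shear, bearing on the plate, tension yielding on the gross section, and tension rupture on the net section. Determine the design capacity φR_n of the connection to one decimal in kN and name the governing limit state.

396.9 kN (net-section rupture governs)

Bolt shear: A_b = π(22)²/4 = 380.13 mm². φR_n = 0.75 × 469 × 380.13 × 8 × 1 = 1069.7 kN.
Bearing (6 mm plate, F_u = 450 MPa): end bolts L_c = 50 − 24/2 = 38, R_n = min(1.2×38×6×450, 2.4×22×6×450) = 123.12 kN/bolt; interior L_c = 79 − 24 = 55, R_n = 142.56 kN/bolt. φR_n = 0.75 × (2×123.12 + 6×142.56) = 826.2 kN.
Tension yield (gross): A_g = 248×6 = 1488 mm². φR_n = 0.90 × 350 × 1488 = 468.7 kN.
Tension rupture (net): A_n = (248 − 2×26)×6 = 1176 mm² (U = 1.0, A_e = A_n). φR_n = 0.75 × 450 × 1176 = 396.9 kN.
Governing: min(1069.7, 826.2, 468.7, 396.9) = 396.9 kN → net-section rupture.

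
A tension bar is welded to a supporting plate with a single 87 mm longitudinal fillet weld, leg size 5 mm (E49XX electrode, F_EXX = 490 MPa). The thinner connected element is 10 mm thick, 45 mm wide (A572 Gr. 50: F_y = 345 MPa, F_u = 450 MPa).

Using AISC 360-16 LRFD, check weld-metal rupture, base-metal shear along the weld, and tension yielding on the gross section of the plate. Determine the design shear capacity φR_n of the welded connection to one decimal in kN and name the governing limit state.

Weld metal: throat = 0.707×5 = 3.535 mm, L = 87 mm. φR_n = 0.75 × 0.6 × 490 × 3.535 × 87 = 67.8 kN.
Base metal shear (10 mm plate): yield φR_n = 1.0×0.6×345×10×87 = 180.1 kN; rupture φR_n = 0.75×0.6×450×10×87 = 176.2 kN; take 176.2 kN (rupture).
Tension yield (gross): A_g = 45×10 = 450 mm². φR_n = 0.90 × 345 × 450 = 139.7 kN.
Governing: min(67.8, 176.2, 139.7) = 67.8 kN → weld metal.

67.8 kN (weld metal governs)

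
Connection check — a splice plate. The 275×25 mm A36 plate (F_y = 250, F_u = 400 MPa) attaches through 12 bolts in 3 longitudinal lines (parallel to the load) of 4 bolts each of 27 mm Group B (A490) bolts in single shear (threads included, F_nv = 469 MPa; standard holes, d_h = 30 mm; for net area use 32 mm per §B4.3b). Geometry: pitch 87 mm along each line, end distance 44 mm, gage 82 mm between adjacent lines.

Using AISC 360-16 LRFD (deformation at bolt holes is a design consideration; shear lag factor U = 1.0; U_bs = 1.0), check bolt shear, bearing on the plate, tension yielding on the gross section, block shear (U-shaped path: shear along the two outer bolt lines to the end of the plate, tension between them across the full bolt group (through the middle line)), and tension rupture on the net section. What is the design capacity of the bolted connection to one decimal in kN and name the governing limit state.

Bolt shear: A_b = π(27)²/4 = 572.56 mm². φR_n = 0.75 × 469 × 572.56 × 12 × 1 = 2416.8 kN.
Bearing (25 mm plate, F_u = 400 MPa): end bolts L_c = 44 − 30/2 = 29, R_n = min(1.2×29×25×400, 2.4×27×25×400) = 348 kN/bolt; interior L_c = 87 − 30 = 57, R_n = 648 kN/bolt. φR_n = 0.75 × (3×348 + 9×648) = 5157.0 kN.
Tension yield (gross): A_g = 275×25 = 6875 mm². φR_n = 0.90 × 250 × 6875 = 1546.9 kN.
Block shear: shear path 2×[44+3×87] = 2×305 mm, A_gv = 15250, A_nv = 2×(305 − 3.5×32)×25 = 9650 mm²; tension across gage: (164 − 2×32)×25 = 2500 mm². R_n = min(0.6×400×9650, 0.6×250×15250) + 1.0×400×2500 = min(2316, 2287.5) + 1000 = 3287.5 kN. φR_n = 0.75 × 3287.5 = 2465.6 kN.
Tension rupture (net): A_n = (275 − 3×32)×25 = 4475 mm² (U = 1.0, A_e = A_n). φR_n = 0.75 × 400 × 4475 = 1342.5 kN.
Governing: min(2416.8, 5157.0, 1546.9, 2465.6, 1342.5) = 1342.5 kN → net-section rupture.

1342.5 kN (net-section rupture governs)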